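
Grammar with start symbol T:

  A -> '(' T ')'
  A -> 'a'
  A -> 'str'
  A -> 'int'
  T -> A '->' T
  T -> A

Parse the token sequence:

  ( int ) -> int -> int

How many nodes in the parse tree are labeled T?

4

[T [A ( [T [A int]] )] -> [T [A int] -> [T [A int]]]]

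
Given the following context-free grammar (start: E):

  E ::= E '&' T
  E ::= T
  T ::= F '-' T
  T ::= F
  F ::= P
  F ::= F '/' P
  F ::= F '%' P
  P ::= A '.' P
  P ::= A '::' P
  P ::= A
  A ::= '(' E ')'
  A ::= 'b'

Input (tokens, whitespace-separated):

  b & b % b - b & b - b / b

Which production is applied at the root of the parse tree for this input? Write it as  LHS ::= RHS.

E ::= E '&' T

[E [E [E [T [F [P [A b]]]]] & [T [F [F [P [A b]]] % [P [A b]]] - [T [F [P [A b]]]]]] & [T [F [P [A b]]] - [T [F [F [P [A b]]] / [P [A b]]]]]]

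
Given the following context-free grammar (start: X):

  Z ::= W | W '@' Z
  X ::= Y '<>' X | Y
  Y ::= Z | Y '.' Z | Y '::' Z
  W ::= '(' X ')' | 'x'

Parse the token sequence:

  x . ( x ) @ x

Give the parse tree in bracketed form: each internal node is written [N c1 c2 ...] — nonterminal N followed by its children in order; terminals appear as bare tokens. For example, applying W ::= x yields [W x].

[X [Y [Y [Z [W x]]] . [Z [W ( [X [Y [Z [W x]]]] )] @ [Z [W x]]]]]

X
Y
Y . Z
Z . Z
W . Z
x . Z
x . W @ Z
x . ( X ) @ Z
x . ( Y ) @ Z
x . ( Z ) @ Z
x . ( W ) @ Z
x . ( x ) @ Z
x . ( x ) @ W
x . ( x ) @ x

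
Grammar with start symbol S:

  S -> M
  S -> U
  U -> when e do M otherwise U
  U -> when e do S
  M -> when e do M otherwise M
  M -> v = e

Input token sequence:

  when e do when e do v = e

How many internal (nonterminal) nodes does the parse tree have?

6

[S [U when e do [S [U when e do [S [M v = e]]]]]]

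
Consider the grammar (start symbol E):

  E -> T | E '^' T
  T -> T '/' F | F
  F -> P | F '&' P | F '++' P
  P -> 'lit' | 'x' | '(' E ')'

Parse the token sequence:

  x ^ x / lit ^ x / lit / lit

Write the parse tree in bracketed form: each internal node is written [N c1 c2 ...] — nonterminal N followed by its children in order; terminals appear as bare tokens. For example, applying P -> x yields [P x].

E
E ^ T
E ^ T ^ T
T ^ T ^ T
F ^ T ^ T
P ^ T ^ T
x ^ T ^ T
x ^ T / F ^ T
x ^ F / F ^ T
x ^ P / F ^ T
x ^ x / F ^ T
x ^ x / P ^ T
x ^ x / lit ^ T
x ^ x / lit ^ T / F
x ^ x / lit ^ T / F / F
x ^ x / lit ^ F / F / F
x ^ x / lit ^ P / F / F
x ^ x / lit ^ x / F / F
x ^ x / lit ^ x / P / F
x ^ x / lit ^ x / lit / F
x ^ x / lit ^ x / lit / P
x ^ x / lit ^ x / lit / lit

[E [E [E [T [F [P x]]]] ^ [T [T [F [P x]]] / [F [P lit]]]] ^ [T [T [T [F [P x]]] / [F [P lit]]] / [F [P lit]]]]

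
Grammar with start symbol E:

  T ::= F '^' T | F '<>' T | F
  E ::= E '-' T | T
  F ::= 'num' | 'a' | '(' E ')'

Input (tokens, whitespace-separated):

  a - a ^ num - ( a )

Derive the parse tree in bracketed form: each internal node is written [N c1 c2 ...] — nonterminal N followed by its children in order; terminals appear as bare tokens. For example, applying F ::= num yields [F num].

[E [E [E [T [F a]]] - [T [F a] ^ [T [F num]]]] - [T [F ( [E [T [F a]]] )]]]

E
E - T
E - T - T
T - T - T
F - T - T
a - T - T
a - F ^ T - T
a - a ^ T - T
a - a ^ F - T
a - a ^ num - T
a - a ^ num - F
a - a ^ num - ( E )
a - a ^ num - ( T )
a - a ^ num - ( F )
a - a ^ num - ( a )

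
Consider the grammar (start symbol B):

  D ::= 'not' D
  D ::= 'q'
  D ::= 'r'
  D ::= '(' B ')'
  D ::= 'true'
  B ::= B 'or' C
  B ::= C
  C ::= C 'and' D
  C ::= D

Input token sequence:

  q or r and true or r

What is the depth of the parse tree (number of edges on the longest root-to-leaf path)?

5

[B [B [B [C [D q]]] or [C [C [D r]] and [D true]]] or [C [D r]]]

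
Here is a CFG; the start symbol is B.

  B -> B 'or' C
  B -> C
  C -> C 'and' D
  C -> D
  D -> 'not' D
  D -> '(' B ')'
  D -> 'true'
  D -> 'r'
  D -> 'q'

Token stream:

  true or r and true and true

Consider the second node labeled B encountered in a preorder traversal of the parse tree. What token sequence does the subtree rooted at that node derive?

[B [B [C [D true]]] or [C [C [C [D r]] and [D true]] and [D true]]]

true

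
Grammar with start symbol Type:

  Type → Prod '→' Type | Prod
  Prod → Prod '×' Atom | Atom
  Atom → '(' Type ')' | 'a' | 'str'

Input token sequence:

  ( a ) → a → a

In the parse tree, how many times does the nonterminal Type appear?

4

[Type [Prod [Atom ( [Type [Prod [Atom a]]] )]] → [Type [Prod [Atom a]] → [Type [Prod [Atom a]]]]]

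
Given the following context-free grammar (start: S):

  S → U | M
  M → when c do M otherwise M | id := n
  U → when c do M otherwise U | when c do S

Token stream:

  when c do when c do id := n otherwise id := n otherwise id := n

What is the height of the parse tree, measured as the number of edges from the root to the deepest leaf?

[S [M when c do [M when c do [M id := n] otherwise [M id := n]] otherwise [M id := n]]]

4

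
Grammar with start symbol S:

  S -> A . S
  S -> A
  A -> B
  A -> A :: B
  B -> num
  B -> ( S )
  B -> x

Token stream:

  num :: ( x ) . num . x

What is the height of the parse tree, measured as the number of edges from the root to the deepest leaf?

6

[S [A [A [B num]] :: [B ( [S [A [B x]]] )]] . [S [A [B num]] . [S [A [B x]]]]]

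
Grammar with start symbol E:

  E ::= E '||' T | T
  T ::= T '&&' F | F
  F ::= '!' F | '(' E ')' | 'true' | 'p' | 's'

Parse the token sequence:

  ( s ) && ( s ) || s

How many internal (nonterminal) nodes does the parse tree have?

14

[E [E [T [T [F ( [E [T [F s]]] )]] && [F ( [E [T [F s]]] )]]] || [T [F s]]]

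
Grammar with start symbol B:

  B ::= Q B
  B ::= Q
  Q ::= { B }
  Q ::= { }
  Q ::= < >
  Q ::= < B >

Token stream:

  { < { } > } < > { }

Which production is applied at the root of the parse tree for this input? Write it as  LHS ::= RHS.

[B [Q { [B [Q < [B [Q { }]] >]] }] [B [Q < >] [B [Q { }]]]]

B ::= Q B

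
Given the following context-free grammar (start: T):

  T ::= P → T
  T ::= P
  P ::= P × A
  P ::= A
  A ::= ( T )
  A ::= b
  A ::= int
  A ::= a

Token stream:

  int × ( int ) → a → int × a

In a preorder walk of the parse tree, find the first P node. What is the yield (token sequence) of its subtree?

[T [P [P [A int]] × [A ( [T [P [A int]]] )]] → [T [P [A a]] → [T [P [P [A int]] × [A a]]]]]

int × ( int )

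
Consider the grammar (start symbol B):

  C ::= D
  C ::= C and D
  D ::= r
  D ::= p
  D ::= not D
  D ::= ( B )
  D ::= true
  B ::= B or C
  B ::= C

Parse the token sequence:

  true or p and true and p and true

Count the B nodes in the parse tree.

[B [B [C [D true]]] or [C [C [C [C [D p]] and [D true]] and [D p]] and [D true]]]

2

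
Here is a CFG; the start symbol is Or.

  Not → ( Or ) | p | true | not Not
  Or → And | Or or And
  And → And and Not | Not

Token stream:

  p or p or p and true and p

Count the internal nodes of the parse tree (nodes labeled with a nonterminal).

[Or [Or [Or [And [Not p]]] or [And [Not p]]] or [And [And [And [Not p]] and [Not true]] and [Not p]]]

13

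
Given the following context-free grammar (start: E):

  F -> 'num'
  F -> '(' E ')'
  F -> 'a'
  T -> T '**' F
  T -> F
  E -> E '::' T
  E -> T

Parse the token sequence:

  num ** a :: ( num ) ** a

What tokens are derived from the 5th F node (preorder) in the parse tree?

a

[E [E [T [T [F num]] ** [F a]]] :: [T [T [F ( [E [T [F num]]] )]] ** [F a]]]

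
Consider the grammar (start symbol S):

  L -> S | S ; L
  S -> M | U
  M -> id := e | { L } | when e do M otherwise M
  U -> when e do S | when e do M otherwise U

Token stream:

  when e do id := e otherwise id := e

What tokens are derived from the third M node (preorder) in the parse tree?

id := e

[S [M when e do [M id := e] otherwise [M id := e]]]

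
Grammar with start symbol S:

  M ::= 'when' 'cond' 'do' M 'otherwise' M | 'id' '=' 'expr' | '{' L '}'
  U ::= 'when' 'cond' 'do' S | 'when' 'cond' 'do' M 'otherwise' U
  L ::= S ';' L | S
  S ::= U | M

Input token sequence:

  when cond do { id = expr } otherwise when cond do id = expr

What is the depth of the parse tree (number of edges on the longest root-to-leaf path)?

6

[S [U when cond do [M { [L [S [M id = expr]]] }] otherwise [U when cond do [S [M id = expr]]]]]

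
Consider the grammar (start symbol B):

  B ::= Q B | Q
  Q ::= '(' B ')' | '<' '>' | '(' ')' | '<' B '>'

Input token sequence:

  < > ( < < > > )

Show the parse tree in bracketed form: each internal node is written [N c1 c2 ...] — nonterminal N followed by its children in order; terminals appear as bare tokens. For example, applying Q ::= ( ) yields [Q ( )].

[B [Q < >] [B [Q ( [B [Q < [B [Q < >]] >]] )]]]

B
Q B
< > B
< > Q
< > ( B )
< > ( Q )
< > ( < B > )
< > ( < Q > )
< > ( < < > > )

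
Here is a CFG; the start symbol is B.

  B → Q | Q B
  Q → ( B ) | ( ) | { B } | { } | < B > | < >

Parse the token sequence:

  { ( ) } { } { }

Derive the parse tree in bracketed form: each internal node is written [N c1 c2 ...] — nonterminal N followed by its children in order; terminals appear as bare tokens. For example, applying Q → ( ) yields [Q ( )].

B
Q B
{ B } B
{ Q } B
{ ( ) } B
{ ( ) } Q B
{ ( ) } { } B
{ ( ) } { } Q
{ ( ) } { } { }

[B [Q { [B [Q ( )]] }] [B [Q { }] [B [Q { }]]]]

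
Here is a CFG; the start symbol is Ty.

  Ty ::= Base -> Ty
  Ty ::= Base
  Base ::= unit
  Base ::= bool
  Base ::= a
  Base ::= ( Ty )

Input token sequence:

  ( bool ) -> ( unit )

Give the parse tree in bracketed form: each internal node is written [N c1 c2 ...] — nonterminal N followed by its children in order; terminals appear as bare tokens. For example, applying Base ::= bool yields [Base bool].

[Ty [Base ( [Ty [Base bool]] )] -> [Ty [Base ( [Ty [Base unit]] )]]]

Ty
Base -> Ty
( Ty ) -> Ty
( Base ) -> Ty
( bool ) -> Ty
( bool ) -> Base
( bool ) -> ( Ty )
( bool ) -> ( Base )
( bool ) -> ( unit )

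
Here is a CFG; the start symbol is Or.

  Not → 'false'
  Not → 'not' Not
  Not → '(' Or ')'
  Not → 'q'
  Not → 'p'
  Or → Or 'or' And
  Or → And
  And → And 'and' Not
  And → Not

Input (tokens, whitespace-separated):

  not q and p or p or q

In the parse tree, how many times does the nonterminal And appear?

4

[Or [Or [Or [And [And [Not not [Not q]]] and [Not p]]] or [And [Not p]]] or [And [Not q]]]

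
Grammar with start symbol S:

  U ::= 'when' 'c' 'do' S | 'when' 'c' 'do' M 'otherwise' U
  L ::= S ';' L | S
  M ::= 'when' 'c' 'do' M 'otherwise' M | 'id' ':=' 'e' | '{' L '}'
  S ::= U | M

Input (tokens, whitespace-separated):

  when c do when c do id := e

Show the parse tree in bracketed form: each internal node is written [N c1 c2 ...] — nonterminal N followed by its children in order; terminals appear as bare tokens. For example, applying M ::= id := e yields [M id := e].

[S [U when c do [S [U when c do [S [M id := e]]]]]]

S
U
when c do S
when c do U
when c do when c do S
when c do when c do M
when c do when c do id := e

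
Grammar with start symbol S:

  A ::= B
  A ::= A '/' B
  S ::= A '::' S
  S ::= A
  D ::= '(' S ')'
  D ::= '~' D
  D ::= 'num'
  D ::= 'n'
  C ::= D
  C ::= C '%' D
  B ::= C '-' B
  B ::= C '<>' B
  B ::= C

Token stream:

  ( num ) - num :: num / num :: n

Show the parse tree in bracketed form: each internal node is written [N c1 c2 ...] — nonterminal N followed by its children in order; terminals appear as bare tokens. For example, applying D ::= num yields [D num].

[S [A [B [C [D ( [S [A [B [C [D num]]]]] )]] - [B [C [D num]]]]] :: [S [A [A [B [C [D num]]]] / [B [C [D num]]]] :: [S [A [B [C [D n]]]]]]]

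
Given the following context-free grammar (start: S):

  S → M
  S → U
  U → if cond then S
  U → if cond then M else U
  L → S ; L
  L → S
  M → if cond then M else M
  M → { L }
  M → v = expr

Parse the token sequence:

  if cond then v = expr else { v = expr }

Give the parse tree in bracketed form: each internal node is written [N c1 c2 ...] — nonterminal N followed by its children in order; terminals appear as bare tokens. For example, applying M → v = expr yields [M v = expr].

[S [M if cond then [M v = expr] else [M { [L [S [M v = expr]]] }]]]

S
M
if cond then M else M
if cond then v = expr else M
if cond then v = expr else { L }
if cond then v = expr else { S }
if cond then v = expr else { M }
if cond then v = expr else { v = expr }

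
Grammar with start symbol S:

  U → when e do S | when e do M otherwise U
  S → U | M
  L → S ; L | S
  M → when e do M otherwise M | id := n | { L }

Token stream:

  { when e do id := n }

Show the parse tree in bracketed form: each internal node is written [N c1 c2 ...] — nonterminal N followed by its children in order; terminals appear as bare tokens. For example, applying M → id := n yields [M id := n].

[S [M { [L [S [U when e do [S [M id := n]]]]] }]]

S
M
{ L }
{ S }
{ U }
{ when e do S }
{ when e do M }
{ when e do id := n }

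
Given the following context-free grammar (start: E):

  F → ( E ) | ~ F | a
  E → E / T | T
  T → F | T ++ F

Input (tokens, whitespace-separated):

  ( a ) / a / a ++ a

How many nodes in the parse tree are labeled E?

4

[E [E [E [T [F ( [E [T [F a]]] )]]] / [T [F a]]] / [T [T [F a]] ++ [F a]]]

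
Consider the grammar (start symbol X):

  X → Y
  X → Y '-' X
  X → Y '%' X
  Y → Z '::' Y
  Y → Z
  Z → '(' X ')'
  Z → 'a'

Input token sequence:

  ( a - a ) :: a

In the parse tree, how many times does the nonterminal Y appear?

[X [Y [Z ( [X [Y [Z a]] - [X [Y [Z a]]]] )] :: [Y [Z a]]]]

4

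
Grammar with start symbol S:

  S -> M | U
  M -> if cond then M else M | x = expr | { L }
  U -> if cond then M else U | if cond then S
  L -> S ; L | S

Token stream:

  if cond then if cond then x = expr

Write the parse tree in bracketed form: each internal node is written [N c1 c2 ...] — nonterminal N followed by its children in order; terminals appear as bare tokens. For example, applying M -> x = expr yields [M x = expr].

S
U
if cond then S
if cond then U
if cond then if cond then S
if cond then if cond then M
if cond then if cond then x = expr

[S [U if cond then [S [U if cond then [S [M x = expr]]]]]]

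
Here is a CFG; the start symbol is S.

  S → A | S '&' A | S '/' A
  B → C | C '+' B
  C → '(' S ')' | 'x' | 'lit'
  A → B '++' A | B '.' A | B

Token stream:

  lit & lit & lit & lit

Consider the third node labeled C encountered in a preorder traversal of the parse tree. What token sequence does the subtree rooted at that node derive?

[S [S [S [S [A [B [C lit]]]] & [A [B [C lit]]]] & [A [B [C lit]]]] & [A [B [C lit]]]]

lit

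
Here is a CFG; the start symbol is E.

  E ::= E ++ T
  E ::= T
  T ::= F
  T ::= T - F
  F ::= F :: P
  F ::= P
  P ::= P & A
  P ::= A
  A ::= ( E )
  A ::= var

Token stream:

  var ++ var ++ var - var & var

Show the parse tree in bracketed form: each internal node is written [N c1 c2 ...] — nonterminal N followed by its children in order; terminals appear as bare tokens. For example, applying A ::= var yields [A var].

[E [E [E [T [F [P [A var]]]]] ++ [T [F [P [A var]]]]] ++ [T [T [F [P [A var]]]] - [F [P [P [A var]] & [A var]]]]]

E
E ++ T
E ++ T ++ T
T ++ T ++ T
F ++ T ++ T
P ++ T ++ T
A ++ T ++ T
var ++ T ++ T
var ++ F ++ T
var ++ P ++ T
var ++ A ++ T
var ++ var ++ T
var ++ var ++ T - F
var ++ var ++ F - F
var ++ var ++ P - F
var ++ var ++ A - F
var ++ var ++ var - F
var ++ var ++ var - P
var ++ var ++ var - P & A
var ++ var ++ var - A & A
var ++ var ++ var - var & A
var ++ var ++ var - var & var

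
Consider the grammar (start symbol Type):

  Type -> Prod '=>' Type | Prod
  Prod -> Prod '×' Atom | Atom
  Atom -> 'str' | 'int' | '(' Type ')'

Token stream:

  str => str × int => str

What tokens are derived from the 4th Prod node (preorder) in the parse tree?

[Type [Prod [Atom str]] => [Type [Prod [Prod [Atom str]] × [Atom int]] => [Type [Prod [Atom str]]]]]

str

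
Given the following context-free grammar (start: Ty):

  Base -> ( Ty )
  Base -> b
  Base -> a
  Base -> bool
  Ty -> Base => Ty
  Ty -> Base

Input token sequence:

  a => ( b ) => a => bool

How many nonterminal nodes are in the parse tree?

10

[Ty [Base a] => [Ty [Base ( [Ty [Base b]] )] => [Ty [Base a] => [Ty [Base bool]]]]]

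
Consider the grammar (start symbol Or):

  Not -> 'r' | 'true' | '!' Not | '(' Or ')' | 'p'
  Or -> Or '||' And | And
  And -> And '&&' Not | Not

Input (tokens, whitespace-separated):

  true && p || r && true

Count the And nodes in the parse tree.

4

[Or [Or [And [And [Not true]] && [Not p]]] || [And [And [Not r]] && [Not true]]]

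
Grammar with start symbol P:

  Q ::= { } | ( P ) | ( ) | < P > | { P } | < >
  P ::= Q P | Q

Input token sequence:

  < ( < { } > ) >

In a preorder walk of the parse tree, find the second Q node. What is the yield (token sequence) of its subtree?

( < { } > )

[P [Q < [P [Q ( [P [Q < [P [Q { }]] >]] )]] >]]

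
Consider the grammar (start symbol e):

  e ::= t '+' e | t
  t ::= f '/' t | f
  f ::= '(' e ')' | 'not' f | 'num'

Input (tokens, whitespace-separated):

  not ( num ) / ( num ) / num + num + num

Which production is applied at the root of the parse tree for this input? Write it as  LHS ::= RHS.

e ::= t '+' e

[e [t [f not [f ( [e [t [f num]]] )]] / [t [f ( [e [t [f num]]] )] / [t [f num]]]] + [e [t [f num]] + [e [t [f num]]]]]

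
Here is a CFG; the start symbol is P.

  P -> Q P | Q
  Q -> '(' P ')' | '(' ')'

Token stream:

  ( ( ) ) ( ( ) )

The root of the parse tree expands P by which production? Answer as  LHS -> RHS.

P -> Q P

[P [Q ( [P [Q ( )]] )] [P [Q ( [P [Q ( )]] )]]]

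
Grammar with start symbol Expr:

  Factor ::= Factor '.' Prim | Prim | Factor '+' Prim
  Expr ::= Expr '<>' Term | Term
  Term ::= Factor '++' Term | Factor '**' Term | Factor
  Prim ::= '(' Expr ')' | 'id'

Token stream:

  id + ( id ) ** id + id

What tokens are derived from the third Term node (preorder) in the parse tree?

[Expr [Term [Factor [Factor [Prim id]] + [Prim ( [Expr [Term [Factor [Prim id]]]] )]] ** [Term [Factor [Factor [Prim id]] + [Prim id]]]]]

id + id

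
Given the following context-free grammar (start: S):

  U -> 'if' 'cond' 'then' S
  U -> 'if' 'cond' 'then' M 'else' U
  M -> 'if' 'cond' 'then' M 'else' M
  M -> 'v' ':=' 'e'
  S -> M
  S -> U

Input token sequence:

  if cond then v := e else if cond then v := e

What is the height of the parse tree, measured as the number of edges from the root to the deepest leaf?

5

[S [U if cond then [M v := e] else [U if cond then [S [M v := e]]]]]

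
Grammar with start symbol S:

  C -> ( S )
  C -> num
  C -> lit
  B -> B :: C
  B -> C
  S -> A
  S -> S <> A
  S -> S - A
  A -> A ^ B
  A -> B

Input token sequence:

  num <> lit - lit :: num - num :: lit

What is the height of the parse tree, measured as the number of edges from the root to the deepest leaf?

[S [S [S [S [A [B [C num]]]] <> [A [B [C lit]]]] - [A [B [B [C lit]] :: [C num]]]] - [A [B [B [C num]] :: [C lit]]]]

7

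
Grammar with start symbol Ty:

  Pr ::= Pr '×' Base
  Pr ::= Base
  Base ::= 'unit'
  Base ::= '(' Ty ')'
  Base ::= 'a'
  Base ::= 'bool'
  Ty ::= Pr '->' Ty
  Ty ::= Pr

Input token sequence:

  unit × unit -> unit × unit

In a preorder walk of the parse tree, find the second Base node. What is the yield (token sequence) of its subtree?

[Ty [Pr [Pr [Base unit]] × [Base unit]] -> [Ty [Pr [Pr [Base unit]] × [Base unit]]]]

unit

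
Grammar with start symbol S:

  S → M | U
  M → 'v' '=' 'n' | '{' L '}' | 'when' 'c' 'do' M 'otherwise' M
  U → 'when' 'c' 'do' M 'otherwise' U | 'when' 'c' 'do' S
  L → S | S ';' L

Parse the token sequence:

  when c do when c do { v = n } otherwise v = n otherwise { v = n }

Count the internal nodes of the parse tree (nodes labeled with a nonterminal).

12

[S [M when c do [M when c do [M { [L [S [M v = n]]] }] otherwise [M v = n]] otherwise [M { [L [S [M v = n]]] }]]]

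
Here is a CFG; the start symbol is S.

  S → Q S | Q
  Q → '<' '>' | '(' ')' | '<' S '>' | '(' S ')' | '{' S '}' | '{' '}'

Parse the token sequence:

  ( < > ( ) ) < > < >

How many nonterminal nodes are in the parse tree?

[S [Q ( [S [Q < >] [S [Q ( )]]] )] [S [Q < >] [S [Q < >]]]]

10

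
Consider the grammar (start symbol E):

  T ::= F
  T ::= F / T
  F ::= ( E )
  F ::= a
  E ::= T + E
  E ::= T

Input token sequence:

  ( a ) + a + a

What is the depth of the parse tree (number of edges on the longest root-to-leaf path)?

6

[E [T [F ( [E [T [F a]]] )]] + [E [T [F a]] + [E [T [F a]]]]]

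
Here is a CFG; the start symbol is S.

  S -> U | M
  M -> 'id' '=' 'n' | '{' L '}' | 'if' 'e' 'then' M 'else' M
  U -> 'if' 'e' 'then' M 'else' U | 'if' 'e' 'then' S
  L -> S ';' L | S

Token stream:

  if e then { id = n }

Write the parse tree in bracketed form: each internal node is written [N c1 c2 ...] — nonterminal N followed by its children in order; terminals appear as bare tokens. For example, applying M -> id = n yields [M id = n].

S
U
if e then S
if e then M
if e then { L }
if e then { S }
if e then { M }
if e then { id = n }

[S [U if e then [S [M { [L [S [M id = n]]] }]]]]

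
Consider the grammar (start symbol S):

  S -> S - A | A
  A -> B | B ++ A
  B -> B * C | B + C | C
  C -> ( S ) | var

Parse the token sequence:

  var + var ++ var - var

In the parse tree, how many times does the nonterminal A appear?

3

[S [S [A [B [B [C var]] + [C var]] ++ [A [B [C var]]]]] - [A [B [C var]]]]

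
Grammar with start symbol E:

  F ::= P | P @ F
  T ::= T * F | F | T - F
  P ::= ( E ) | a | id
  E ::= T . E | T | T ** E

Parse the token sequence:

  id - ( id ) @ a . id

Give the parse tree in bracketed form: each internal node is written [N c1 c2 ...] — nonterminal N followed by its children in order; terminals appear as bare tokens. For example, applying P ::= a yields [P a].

[E [T [T [F [P id]]] - [F [P ( [E [T [F [P id]]]] )] @ [F [P a]]]] . [E [T [F [P id]]]]]

E
T . E
T - F . E
F - F . E
P - F . E
id - F . E
id - P @ F . E
id - ( E ) @ F . E
id - ( T ) @ F . E
id - ( F ) @ F . E
id - ( P ) @ F . E
id - ( id ) @ F . E
id - ( id ) @ P . E
id - ( id ) @ a . E
id - ( id ) @ a . T
id - ( id ) @ a . F
id - ( id ) @ a . P
id - ( id ) @ a . id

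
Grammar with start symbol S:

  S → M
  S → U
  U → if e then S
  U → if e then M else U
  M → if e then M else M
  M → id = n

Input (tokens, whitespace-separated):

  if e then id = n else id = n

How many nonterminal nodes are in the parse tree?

4

[S [M if e then [M id = n] else [M id = n]]]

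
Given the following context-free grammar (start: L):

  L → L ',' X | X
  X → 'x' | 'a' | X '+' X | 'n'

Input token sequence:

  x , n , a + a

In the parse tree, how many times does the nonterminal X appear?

5

[L [L [L [X x]] , [X n]] , [X [X a] + [X a]]]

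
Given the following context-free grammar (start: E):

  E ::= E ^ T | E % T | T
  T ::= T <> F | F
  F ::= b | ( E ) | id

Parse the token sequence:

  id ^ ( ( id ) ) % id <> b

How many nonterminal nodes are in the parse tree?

[E [E [E [T [F id]]] ^ [T [F ( [E [T [F ( [E [T [F id]]] )]]] )]]] % [T [T [F id]] <> [F b]]]

17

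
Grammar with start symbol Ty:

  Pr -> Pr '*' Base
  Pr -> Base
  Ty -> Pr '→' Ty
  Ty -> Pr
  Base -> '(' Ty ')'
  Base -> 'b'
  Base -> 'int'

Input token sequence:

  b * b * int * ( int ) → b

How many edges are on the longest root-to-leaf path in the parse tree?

6

[Ty [Pr [Pr [Pr [Pr [Base b]] * [Base b]] * [Base int]] * [Base ( [Ty [Pr [Base int]]] )]] → [Ty [Pr [Base b]]]]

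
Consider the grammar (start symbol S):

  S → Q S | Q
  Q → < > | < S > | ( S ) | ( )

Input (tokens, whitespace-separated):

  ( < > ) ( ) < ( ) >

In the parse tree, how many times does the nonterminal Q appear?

[S [Q ( [S [Q < >]] )] [S [Q ( )] [S [Q < [S [Q ( )]] >]]]]

5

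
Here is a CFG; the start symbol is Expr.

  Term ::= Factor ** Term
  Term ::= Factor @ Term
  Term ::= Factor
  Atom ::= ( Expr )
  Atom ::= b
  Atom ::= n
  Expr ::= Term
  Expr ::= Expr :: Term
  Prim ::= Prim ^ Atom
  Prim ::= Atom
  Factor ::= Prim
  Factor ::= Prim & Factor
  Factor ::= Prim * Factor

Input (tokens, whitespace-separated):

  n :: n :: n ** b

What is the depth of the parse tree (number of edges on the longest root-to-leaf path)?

7

[Expr [Expr [Expr [Term [Factor [Prim [Atom n]]]]] :: [Term [Factor [Prim [Atom n]]]]] :: [Term [Factor [Prim [Atom n]]] ** [Term [Factor [Prim [Atom b]]]]]]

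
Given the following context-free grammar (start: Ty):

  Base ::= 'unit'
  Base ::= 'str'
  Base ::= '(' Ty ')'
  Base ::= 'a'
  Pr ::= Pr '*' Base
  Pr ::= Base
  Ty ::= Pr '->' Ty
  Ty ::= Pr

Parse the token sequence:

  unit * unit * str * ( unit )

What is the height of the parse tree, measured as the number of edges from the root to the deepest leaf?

6

[Ty [Pr [Pr [Pr [Pr [Base unit]] * [Base unit]] * [Base str]] * [Base ( [Ty [Pr [Base unit]]] )]]]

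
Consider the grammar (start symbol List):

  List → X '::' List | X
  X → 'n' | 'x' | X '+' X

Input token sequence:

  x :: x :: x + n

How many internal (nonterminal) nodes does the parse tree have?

8

[List [X x] :: [List [X x] :: [List [X [X x] + [X n]]]]]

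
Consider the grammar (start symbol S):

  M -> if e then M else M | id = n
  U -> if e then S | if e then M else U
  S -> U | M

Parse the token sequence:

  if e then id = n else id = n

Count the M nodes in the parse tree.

3

[S [M if e then [M id = n] else [M id = n]]]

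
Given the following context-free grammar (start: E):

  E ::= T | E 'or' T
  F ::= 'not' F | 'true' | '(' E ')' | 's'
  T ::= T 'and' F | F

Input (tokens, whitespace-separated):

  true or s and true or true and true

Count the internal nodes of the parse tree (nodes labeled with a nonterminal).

13

[E [E [E [T [F true]]] or [T [T [F s]] and [F true]]] or [T [T [F true]] and [F true]]]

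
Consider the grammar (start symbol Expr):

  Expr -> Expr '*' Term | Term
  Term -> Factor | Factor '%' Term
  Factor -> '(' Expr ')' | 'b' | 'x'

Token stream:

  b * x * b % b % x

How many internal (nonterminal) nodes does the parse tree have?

13

[Expr [Expr [Expr [Term [Factor b]]] * [Term [Factor x]]] * [Term [Factor b] % [Term [Factor b] % [Term [Factor x]]]]]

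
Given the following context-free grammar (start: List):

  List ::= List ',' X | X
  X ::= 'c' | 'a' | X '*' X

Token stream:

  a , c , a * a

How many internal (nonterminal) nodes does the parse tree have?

[List [List [List [X a]] , [X c]] , [X [X a] * [X a]]]

8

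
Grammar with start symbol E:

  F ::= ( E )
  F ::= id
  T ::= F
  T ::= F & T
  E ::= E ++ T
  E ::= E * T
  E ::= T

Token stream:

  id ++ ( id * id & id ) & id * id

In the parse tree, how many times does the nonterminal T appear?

7

[E [E [E [T [F id]]] ++ [T [F ( [E [E [T [F id]]] * [T [F id] & [T [F id]]]] )] & [T [F id]]]] * [T [F id]]]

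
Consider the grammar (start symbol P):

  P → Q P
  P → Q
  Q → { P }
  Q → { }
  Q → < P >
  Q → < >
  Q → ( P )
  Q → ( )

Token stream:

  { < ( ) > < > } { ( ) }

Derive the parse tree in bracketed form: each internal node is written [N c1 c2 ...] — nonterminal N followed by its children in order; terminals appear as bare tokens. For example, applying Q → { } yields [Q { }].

[P [Q { [P [Q < [P [Q ( )]] >] [P [Q < >]]] }] [P [Q { [P [Q ( )]] }]]]

P
Q P
{ P } P
{ Q P } P
{ < P > P } P
{ < Q > P } P
{ < ( ) > P } P
{ < ( ) > Q } P
{ < ( ) > < > } P
{ < ( ) > < > } Q
{ < ( ) > < > } { P }
{ < ( ) > < > } { Q }
{ < ( ) > < > } { ( ) }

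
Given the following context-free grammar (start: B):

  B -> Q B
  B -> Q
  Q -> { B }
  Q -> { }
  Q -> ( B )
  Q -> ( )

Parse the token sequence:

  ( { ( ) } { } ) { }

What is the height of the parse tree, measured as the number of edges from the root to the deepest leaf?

6

[B [Q ( [B [Q { [B [Q ( )]] }] [B [Q { }]]] )] [B [Q { }]]]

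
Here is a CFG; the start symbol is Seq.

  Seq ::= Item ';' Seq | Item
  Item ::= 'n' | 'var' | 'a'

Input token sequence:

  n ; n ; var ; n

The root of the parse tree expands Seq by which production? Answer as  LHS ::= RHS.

[Seq [Item n] ; [Seq [Item n] ; [Seq [Item var] ; [Seq [Item n]]]]]

Seq ::= Item ';' Seq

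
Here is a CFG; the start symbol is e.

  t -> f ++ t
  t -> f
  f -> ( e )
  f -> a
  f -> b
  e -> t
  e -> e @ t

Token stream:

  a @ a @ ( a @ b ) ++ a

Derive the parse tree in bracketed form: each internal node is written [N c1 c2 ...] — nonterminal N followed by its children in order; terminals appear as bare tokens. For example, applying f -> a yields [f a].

[e [e [e [t [f a]]] @ [t [f a]]] @ [t [f ( [e [e [t [f a]]] @ [t [f b]]] )] ++ [t [f a]]]]

e
e @ t
e @ t @ t
t @ t @ t
f @ t @ t
a @ t @ t
a @ f @ t
a @ a @ t
a @ a @ f ++ t
a @ a @ ( e ) ++ t
a @ a @ ( e @ t ) ++ t
a @ a @ ( t @ t ) ++ t
a @ a @ ( f @ t ) ++ t
a @ a @ ( a @ t ) ++ t
a @ a @ ( a @ f ) ++ t
a @ a @ ( a @ b ) ++ t
a @ a @ ( a @ b ) ++ f
a @ a @ ( a @ b ) ++ a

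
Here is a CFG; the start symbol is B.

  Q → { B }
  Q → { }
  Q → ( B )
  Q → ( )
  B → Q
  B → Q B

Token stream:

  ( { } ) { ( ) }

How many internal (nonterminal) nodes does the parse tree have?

8

[B [Q ( [B [Q { }]] )] [B [Q { [B [Q ( )]] }]]]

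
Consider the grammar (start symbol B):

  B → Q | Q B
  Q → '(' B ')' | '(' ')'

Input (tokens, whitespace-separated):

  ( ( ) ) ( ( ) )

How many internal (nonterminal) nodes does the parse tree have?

[B [Q ( [B [Q ( )]] )] [B [Q ( [B [Q ( )]] )]]]

8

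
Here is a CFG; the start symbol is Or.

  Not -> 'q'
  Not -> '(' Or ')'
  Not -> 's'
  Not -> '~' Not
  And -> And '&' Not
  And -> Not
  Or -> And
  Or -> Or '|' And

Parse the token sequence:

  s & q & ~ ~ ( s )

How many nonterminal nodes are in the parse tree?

[Or [And [And [And [Not s]] & [Not q]] & [Not ~ [Not ~ [Not ( [Or [And [Not s]]] )]]]]]

12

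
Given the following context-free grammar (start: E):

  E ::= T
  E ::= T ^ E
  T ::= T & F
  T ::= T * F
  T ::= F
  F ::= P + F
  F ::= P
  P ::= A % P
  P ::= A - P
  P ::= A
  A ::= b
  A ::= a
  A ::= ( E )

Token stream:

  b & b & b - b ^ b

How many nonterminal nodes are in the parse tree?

[E [T [T [T [F [P [A b]]]] & [F [P [A b]]]] & [F [P [A b] - [P [A b]]]]] ^ [E [T [F [P [A b]]]]]]

20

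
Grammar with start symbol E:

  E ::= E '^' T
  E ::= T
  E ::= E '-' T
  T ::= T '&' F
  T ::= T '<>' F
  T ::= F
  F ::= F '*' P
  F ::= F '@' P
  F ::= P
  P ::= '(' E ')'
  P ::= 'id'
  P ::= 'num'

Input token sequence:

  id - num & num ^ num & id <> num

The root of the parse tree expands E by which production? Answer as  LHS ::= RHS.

[E [E [E [T [F [P id]]]] - [T [T [F [P num]]] & [F [P num]]]] ^ [T [T [T [F [P num]]] & [F [P id]]] <> [F [P num]]]]

E ::= E '^' T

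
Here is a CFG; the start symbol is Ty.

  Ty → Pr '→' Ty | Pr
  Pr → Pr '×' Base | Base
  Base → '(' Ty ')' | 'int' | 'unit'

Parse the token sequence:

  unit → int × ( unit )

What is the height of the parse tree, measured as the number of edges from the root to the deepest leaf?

[Ty [Pr [Base unit]] → [Ty [Pr [Pr [Base int]] × [Base ( [Ty [Pr [Base unit]]] )]]]]

7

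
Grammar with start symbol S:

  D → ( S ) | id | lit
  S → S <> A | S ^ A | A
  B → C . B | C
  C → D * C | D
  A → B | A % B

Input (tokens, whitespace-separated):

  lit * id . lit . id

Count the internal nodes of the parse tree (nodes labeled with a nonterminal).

13

[S [A [B [C [D lit] * [C [D id]]] . [B [C [D lit]] . [B [C [D id]]]]]]]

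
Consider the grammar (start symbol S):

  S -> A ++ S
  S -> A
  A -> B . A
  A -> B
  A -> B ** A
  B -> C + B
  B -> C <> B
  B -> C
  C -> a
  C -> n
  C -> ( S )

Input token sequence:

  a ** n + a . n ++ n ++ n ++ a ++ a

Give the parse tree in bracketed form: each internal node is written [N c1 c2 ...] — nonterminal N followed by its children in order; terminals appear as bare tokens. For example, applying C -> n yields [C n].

[S [A [B [C a]] ** [A [B [C n] + [B [C a]]] . [A [B [C n]]]]] ++ [S [A [B [C n]]] ++ [S [A [B [C n]]] ++ [S [A [B [C a]]] ++ [S [A [B [C a]]]]]]]]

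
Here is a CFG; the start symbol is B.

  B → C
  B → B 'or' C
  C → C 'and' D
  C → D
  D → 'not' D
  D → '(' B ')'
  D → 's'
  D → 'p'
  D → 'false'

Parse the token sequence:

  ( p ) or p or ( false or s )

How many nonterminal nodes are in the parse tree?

[B [B [B [C [D ( [B [C [D p]]] )]]] or [C [D p]]] or [C [D ( [B [B [C [D false]]] or [C [D s]]] )]]]

18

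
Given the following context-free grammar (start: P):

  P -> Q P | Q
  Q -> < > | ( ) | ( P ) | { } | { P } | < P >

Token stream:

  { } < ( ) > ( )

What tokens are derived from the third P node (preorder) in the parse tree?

[P [Q { }] [P [Q < [P [Q ( )]] >] [P [Q ( )]]]]

( )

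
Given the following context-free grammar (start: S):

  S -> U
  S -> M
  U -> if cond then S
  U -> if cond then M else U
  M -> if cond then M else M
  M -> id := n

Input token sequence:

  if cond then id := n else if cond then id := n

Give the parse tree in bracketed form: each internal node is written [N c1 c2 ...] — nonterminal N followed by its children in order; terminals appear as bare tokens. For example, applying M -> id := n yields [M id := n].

[S [U if cond then [M id := n] else [U if cond then [S [M id := n]]]]]

S
U
if cond then M else U
if cond then id := n else U
if cond then id := n else if cond then S
if cond then id := n else if cond then M
if cond then id := n else if cond then id := n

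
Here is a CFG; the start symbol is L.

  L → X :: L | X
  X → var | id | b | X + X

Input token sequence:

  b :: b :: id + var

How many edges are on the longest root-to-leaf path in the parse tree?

5

[L [X b] :: [L [X b] :: [L [X [X id] + [X var]]]]]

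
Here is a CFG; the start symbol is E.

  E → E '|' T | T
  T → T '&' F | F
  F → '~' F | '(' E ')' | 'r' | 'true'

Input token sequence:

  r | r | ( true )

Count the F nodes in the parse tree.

4

[E [E [E [T [F r]]] | [T [F r]]] | [T [F ( [E [T [F true]]] )]]]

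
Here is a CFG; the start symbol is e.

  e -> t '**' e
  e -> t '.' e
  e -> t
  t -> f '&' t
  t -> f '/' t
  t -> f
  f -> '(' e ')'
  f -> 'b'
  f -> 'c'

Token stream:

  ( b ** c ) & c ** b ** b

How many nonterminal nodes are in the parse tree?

[e [t [f ( [e [t [f b]] ** [e [t [f c]]]] )] & [t [f c]]] ** [e [t [f b]] ** [e [t [f b]]]]]

17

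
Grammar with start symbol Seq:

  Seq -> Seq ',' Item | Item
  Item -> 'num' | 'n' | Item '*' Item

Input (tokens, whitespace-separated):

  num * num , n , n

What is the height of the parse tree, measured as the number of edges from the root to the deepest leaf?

[Seq [Seq [Seq [Item [Item num] * [Item num]]] , [Item n]] , [Item n]]

5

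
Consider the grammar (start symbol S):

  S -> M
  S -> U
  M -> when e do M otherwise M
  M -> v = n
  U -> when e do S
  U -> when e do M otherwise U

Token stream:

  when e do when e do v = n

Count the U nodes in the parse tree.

[S [U when e do [S [U when e do [S [M v = n]]]]]]

2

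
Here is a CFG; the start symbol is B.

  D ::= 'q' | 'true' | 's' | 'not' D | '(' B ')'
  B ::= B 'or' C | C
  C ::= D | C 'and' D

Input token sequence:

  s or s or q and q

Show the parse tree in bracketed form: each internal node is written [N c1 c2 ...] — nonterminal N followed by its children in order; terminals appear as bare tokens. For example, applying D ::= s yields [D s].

[B [B [B [C [D s]]] or [C [D s]]] or [C [C [D q]] and [D q]]]

B
B or C
B or C or C
C or C or C
D or C or C
s or C or C
s or D or C
s or s or C
s or s or C and D
s or s or D and D
s or s or q and D
s or s or q and q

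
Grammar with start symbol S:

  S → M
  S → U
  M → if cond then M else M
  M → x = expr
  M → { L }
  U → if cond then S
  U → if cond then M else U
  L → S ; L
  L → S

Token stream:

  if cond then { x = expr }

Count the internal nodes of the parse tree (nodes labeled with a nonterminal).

[S [U if cond then [S [M { [L [S [M x = expr]]] }]]]]

7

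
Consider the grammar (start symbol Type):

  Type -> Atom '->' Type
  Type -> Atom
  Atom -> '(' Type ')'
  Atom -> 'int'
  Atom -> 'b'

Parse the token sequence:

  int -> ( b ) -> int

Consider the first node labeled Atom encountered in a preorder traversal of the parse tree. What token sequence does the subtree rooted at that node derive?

int

[Type [Atom int] -> [Type [Atom ( [Type [Atom b]] )] -> [Type [Atom int]]]]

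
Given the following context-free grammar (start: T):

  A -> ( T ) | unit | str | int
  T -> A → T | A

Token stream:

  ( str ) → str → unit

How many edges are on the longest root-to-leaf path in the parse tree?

4

[T [A ( [T [A str]] )] → [T [A str] → [T [A unit]]]]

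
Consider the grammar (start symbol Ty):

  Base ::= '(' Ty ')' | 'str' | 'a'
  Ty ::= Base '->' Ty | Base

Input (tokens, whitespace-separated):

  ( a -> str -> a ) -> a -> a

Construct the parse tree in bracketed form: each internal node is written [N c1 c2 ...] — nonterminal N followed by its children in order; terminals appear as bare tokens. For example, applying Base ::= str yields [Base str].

Ty
Base -> Ty
( Ty ) -> Ty
( Base -> Ty ) -> Ty
( a -> Ty ) -> Ty
( a -> Base -> Ty ) -> Ty
( a -> str -> Ty ) -> Ty
( a -> str -> Base ) -> Ty
( a -> str -> a ) -> Ty
( a -> str -> a ) -> Base -> Ty
( a -> str -> a ) -> a -> Ty
( a -> str -> a ) -> a -> Base
( a -> str -> a ) -> a -> a

[Ty [Base ( [Ty [Base a] -> [Ty [Base str] -> [Ty [Base a]]]] )] -> [Ty [Base a] -> [Ty [Base a]]]]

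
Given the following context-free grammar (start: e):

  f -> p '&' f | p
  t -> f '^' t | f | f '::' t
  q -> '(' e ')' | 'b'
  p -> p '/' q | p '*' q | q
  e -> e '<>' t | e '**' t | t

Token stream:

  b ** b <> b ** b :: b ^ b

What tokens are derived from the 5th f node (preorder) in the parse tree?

b

[e [e [e [e [t [f [p [q b]]]]] ** [t [f [p [q b]]]]] <> [t [f [p [q b]]]]] ** [t [f [p [q b]]] :: [t [f [p [q b]]] ^ [t [f [p [q b]]]]]]]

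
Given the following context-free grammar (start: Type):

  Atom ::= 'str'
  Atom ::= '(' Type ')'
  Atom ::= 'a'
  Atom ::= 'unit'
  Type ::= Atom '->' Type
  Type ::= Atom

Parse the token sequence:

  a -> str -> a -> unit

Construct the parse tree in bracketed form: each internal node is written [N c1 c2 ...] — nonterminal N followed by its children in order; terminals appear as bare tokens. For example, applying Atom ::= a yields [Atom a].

Type
Atom -> Type
a -> Type
a -> Atom -> Type
a -> str -> Type
a -> str -> Atom -> Type
a -> str -> a -> Type
a -> str -> a -> Atom
a -> str -> a -> unit

[Type [Atom a] -> [Type [Atom str] -> [Type [Atom a] -> [Type [Atom unit]]]]]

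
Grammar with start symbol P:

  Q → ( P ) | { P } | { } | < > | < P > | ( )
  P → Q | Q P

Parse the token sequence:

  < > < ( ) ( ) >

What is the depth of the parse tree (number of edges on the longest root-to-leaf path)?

6

[P [Q < >] [P [Q < [P [Q ( )] [P [Q ( )]]] >]]]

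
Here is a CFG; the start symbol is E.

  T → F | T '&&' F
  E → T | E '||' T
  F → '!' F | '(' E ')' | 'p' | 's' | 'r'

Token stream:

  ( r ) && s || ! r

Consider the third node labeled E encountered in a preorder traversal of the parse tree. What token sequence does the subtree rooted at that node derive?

r

[E [E [T [T [F ( [E [T [F r]]] )]] && [F s]]] || [T [F ! [F r]]]]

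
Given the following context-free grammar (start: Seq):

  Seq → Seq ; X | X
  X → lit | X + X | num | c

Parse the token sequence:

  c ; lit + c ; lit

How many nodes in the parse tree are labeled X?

[Seq [Seq [Seq [X c]] ; [X [X lit] + [X c]]] ; [X lit]]

5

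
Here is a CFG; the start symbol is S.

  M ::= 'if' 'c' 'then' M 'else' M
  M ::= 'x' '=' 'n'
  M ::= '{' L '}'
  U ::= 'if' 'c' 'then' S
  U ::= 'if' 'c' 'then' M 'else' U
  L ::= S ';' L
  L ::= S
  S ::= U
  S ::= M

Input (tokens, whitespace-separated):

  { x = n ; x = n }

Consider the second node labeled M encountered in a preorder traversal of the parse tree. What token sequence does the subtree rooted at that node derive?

x = n

[S [M { [L [S [M x = n]] ; [L [S [M x = n]]]] }]]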